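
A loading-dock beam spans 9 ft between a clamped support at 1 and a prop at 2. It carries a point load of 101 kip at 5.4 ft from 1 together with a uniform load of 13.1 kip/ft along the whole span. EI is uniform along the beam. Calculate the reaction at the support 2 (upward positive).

Choose R_2 as the redundant. The primary structure is the cantilever fixed at 1.
Primary-structure tip deflection at 2 by superposition:
  point load 101 at a = 5.4: Pa²(3L − a)/(6EI) = 10603/EI
  UDL 13.1: wL⁴/(8EI) = 10744/EI
  δ_0 = 21346/EI
Tip deflection under a unit load at 2: L³/(3EI) = 243/EI.
The prop prevents deflection at 2: R_2 = δ_0/δ_{22} = 21346/243 = 87.84 kip.

R_2 = 87.84 kip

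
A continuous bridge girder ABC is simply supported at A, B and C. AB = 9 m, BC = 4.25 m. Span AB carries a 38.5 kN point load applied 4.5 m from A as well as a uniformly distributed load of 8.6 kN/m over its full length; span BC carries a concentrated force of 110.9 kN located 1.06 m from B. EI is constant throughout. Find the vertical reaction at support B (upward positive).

Insert a hinge at B; M_B is the redundant, and each span becomes simply supported.
End slopes at the hinge B, treating each span as simply supported:
  span AB: point load 38.5 at a = 4.5: Pab(L + a)/(6LEI) = 194.9/EI
  span AB: UDL 8.6: wL³/(24EI) = 261.2/EI
  span BC: point load 110.9 at a = 1.06: Pab(L + b)/(6LEI) = 109.4/EI
  relative rotation θ_0 = (456.1 + 109.4)/EI = 565.5/EI
A unit hogging moment at B produces rotation L₁/(3EI) + L₂/(3EI) = 4.417/EI.
Compatibility: M_B·(L₁+L₂)/(3EI) = θ_0, giving M_B = 128 kN·m (hogging).
Span AB, ΣM about A with M_B applied at B: R_B^{AB}·9 = 521.5 + 128, so R_B^{AB} = 72.18 kN and R_A = 115.9 − 72.18 = 43.72 kN.
Span BC, ΣM about C: R_B^{BC}·4.25 = 353.8 + 128, so R_B^{BC} = 113.4 kN and R_C = 110.9 − 113.4 = -2.469 kN.
R_B = 72.18 + 113.4 = 185.5 kN.

R_B = 185.5 kN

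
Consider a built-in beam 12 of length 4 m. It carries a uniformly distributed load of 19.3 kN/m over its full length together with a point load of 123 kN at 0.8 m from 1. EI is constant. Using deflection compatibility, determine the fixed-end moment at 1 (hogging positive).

Release both end moments; the primary structure is a simply-supported span 12 with redundants M_1 and M_2.
End rotations of the released simple span under the applied load (×1/EI):
  at 1: UDL 19.3: wL³/(24EI) = 51.47/EI
  at 2: UDL 19.3: wL³/(24EI) = 51.47/EI
  at 1: point load 123 at a = 0.8: Pab(L + b)/(6LEI) = 94.46/EI
  at 2: point load 123 at a = 0.8: Pab(L + a)/(6LEI) = 62.98/EI
  θ_10 = 145.9/EI,  θ_20 = 114.4/EI
Flexibility coefficients: a unit moment at one end gives L/(3EI) there and L/(6EI) at the far end, so f₁₁ = f₂₂ = 1.333/EI and f₁₂ = f₂₁ = 0.6667/EI.
Compatibility — zero rotation at each built-in end:
  1.333 M_1 + 0.6667 M_2 = 145.9
  0.6667 M_1 + 1.333 M_2 = 114.4
Solving the pair gives M_1 = 88.71 kN·m and M_2 = 41.48 kN·m (hogging).

M_1 = 88.71 kN·m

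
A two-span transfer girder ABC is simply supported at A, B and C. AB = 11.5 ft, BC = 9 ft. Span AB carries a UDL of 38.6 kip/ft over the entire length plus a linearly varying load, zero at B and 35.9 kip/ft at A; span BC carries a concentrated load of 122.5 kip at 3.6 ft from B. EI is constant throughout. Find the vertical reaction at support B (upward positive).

R_B = 484.3 kip

Insert a hinge at B; M_B is the redundant, and each span becomes simply supported.
End slopes at the hinge B, treating each span as simply supported:
  span AB: UDL 38.6: wL³/(24EI) = 2446/EI
  span AB: triangular load, peak 35.9: 7w₀L³/(360EI) = 1062/EI
  span BC: point load 122.5 at a = 3.6: Pab(L + b)/(6LEI) = 635/EI
  relative rotation θ_0 = (3508 + 635)/EI = 4143/EI
A unit hogging moment at B produces rotation L₁/(3EI) + L₂/(3EI) = 6.833/EI.
Slope continuity at B: θ_0 = M_B·6.833/EI, so M_B = 4143/6.833 = 606.3 kip·ft (hogging).
Span AB, ΣM about A with M_B applied at B: R_B^{AB}·11.5 = 3344 + 606.3, so R_B^{AB} = 343.5 kip and R_A = 650.3 − 343.5 = 306.8 kip.
Span BC, ΣM about C: R_B^{BC}·9 = 661.5 + 606.3, so R_B^{BC} = 140.9 kip and R_C = 122.5 − 140.9 = -18.36 kip.
R_B = 343.5 + 140.9 = 484.3 kip.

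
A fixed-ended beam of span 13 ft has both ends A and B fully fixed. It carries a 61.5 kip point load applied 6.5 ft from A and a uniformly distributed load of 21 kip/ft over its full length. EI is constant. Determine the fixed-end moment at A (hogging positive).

M_A = 395.7 kip·ft

Release both end moments; the primary structure is a simply-supported span AB with redundants M_A and M_B.
On the primary (simply-supported) span, the end slopes from the loading are:
  at A: point load 61.5 at a = 6.5: Pab(L + b)/(6LEI) = 649.6/EI
  at B: point load 61.5 at a = 6.5: Pab(L + a)/(6LEI) = 649.6/EI
  at A: UDL 21: wL³/(24EI) = 1922/EI
  at B: UDL 21: wL³/(24EI) = 1922/EI
  θ_A0 = 2572/EI,  θ_B0 = 2572/EI
Flexibility coefficients: a unit moment at one end gives L/(3EI) there and L/(6EI) at the far end, so f₁₁ = f₂₂ = 4.333/EI and f₁₂ = f₂₁ = 2.167/EI.
Compatibility — zero rotation at each built-in end:
  4.333 M_A + 2.167 M_B = 2572
  2.167 M_A + 4.333 M_B = 2572
Solving the pair gives M_A = 395.7 kip·ft and M_B = 395.7 kip·ft (hogging).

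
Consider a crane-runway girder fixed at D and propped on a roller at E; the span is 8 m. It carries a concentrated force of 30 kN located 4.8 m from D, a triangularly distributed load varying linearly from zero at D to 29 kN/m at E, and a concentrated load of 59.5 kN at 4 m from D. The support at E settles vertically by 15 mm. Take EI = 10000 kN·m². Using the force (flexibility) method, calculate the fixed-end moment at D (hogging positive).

Choose R_E as the redundant. The primary structure is the cantilever fixed at D.
Primary-structure tip deflection at E by superposition:
  point load 30 at a = 4.8: Pa²(3L − a)/(6EI) = 2212/EI
  triangular load, peak 29 at the free end: 11w₀L⁴/(120EI) = 10889/EI
  point load 59.5 at a = 4: Pa²(3L − a)/(6EI) = 3173/EI
  δ_0 = 16274/EI
Tip deflection under a unit load at E: L³/(3EI) = 170.7/EI.
With EI = 10000 kN·m²: δ_0 = 1.6274 m and δ_{EE} = 0.017067 m/kN.
Compatibility — the beam at E must follow the support down by 0.015 m: δ_0 − R_E·δ_{EE} = 0.015, so R_E = (1.6274 − 0.015)/0.017067 = 94.47 kN.
Moment equilibrium about D: M_D = Σ(load moments about D) − R_E·L = 1001 − 94.47×8 = 244.9 kN·m.

M_D = 244.9 kN·m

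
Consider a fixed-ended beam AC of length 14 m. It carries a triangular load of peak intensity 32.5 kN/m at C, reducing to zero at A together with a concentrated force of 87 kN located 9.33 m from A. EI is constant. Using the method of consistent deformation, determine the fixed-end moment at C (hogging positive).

Take the two fixed-end moments M_A, M_C as redundants; the released structure is the simple span AC.
Simple-span end rotations at A and C under the given loads:
  at A: triangular load, peak 32.5: 7w₀L³/(360EI) = 1734/EI
  at C: triangular load, peak 32.5: w₀L³/(45EI) = 1982/EI
  at A: point load 87 at a = 9.33: Pab(L + b)/(6LEI) = 842.5/EI
  at C: point load 87 at a = 9.33: Pab(L + a)/(6LEI) = 1053/EI
  θ_A0 = 2577/EI,  θ_C0 = 3035/EI
Flexibility coefficients: a unit moment at one end gives L/(3EI) there and L/(6EI) at the far end, so f₁₁ = f₂₂ = 4.667/EI and f₁₂ = f₂₁ = 2.333/EI.
Compatibility — zero rotation at each built-in end:
  4.667 M_A + 2.333 M_C = 2577
  2.333 M_A + 4.667 M_C = 3035
Solving the pair gives M_A = 302.7 kN·m and M_C = 498.9 kN·m (hogging).

M_C = 498.9 kN·m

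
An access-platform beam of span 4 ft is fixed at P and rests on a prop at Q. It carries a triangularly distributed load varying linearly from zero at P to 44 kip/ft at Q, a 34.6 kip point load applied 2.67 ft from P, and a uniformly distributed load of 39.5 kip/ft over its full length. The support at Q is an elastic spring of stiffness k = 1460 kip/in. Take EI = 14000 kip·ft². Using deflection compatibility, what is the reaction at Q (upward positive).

Release the roller at Q. Primary structure: cantilever fixed at P.
Primary-structure tip deflection at Q by superposition:
  triangular load, peak 44 at the free end: 11w₀L⁴/(120EI) = 1033/EI
  point load 34.6 at a = 2.67: Pa²(3L − a)/(6EI) = 383.6/EI
  UDL 39.5: wL⁴/(8EI) = 1264/EI
  δ_0 = 2680/EI
Flexibility coefficient — unit upward force at Q: δ_{QQ} = L³/(3EI) = 21.33/EI.
With EI = 14000 kip·ft²: δ_0 = 0.19143 ft and δ_{QQ} = 0.001524 ft/kip.
Compatibility — the spring shortens by R_Q/k under the reaction it provides: δ_0 − R_Q·δ_{QQ} = R_Q/k. With 1/k = 1/(1460×12) ft/kip = 0.000057 ft/kip, R_Q = δ_0 / (δ_{QQ} + 1/k) = 0.19143 / (0.001524 + 0.000057) = 121.1 kip.

R_Q = 121.1 kip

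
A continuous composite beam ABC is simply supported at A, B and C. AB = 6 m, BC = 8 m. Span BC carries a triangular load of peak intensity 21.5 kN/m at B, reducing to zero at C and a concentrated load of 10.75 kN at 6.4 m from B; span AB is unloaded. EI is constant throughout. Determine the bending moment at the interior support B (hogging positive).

Take M_B as the redundant. Released structure: two simple spans AB and BC with a hinge at B.
Rotations at B on the released spans (each span's end-slope, ×1/EI):
  span BC: triangular load, peak 21.5: w₀L³/(45EI) = 244.6/EI
  span BC: point load 10.75 at a = 6.4: Pab(L + b)/(6LEI) = 22.02/EI
  relative rotation θ_0 = (0 + 266.6)/EI = 266.6/EI
A unit hogging moment at B produces rotation L₁/(3EI) + L₂/(3EI) = 4.667/EI.
Compatibility: M_B·(L₁+L₂)/(3EI) = θ_0, giving M_B = 57.14 kN·m (hogging).

M_B = 57.14 kN·m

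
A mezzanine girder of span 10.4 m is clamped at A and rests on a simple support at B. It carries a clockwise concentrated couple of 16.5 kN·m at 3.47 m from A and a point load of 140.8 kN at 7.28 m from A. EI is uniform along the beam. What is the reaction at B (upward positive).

Remove the prop at B; the released (primary) structure is a cantilever built in at A.
Deflection at B on the released cantilever, summing each load's contribution:
  clockwise couple 16.5 at a = 3.47: M₀a(2L − a)/(2EI) = 496.1/EI
  point load 140.8 at a = 7.28: Pa²(3L − a)/(6EI) = 29749/EI
  δ_0 = 30245/EI
Flexibility coefficient — unit upward force at B: δ_{BB} = L³/(3EI) = 375/EI.
The prop prevents deflection at B: R_B = δ_0/δ_{BB} = 30245/375 = 80.66 kN.

R_B = 80.66 kN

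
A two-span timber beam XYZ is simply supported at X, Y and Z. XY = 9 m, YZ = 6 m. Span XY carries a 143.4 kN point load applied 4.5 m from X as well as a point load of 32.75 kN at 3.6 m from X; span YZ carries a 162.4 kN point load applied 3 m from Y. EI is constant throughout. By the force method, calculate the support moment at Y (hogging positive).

Release continuity at Y by inserting a hinge; the redundant is the internal moment M_Y. The primary structure is two simply-supported spans XY and YZ.
Discontinuity in slope at Y on the released structure — sum the simple-span end rotations:
  span XY: point load 143.4 at a = 4.5: Pab(L + a)/(6LEI) = 726/EI
  span XY: point load 32.75 at a = 3.6: Pab(L + a)/(6LEI) = 148.6/EI
  span YZ: point load 162.4 at a = 3: Pab(L + b)/(6LEI) = 365.4/EI
  relative rotation θ_0 = (874.5 + 365.4)/EI = 1240/EI
A unit hogging moment at Y produces rotation L₁/(3EI) + L₂/(3EI) = 5/EI.
Slope continuity at Y: θ_0 = M_Y·5/EI, so M_Y = 1240/5 = 248 kN·m (hogging).

M_Y = 248 kN·m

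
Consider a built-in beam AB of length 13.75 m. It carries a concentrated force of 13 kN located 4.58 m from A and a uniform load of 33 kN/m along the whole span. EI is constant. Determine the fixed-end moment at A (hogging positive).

M_A = 546.4 kN·m

Release both end moments; the primary structure is a simply-supported span AB with redundants M_A and M_B.
End rotations of the released simple span under the applied load (×1/EI):
  at A: point load 13 at a = 4.58: Pab(L + b)/(6LEI) = 151.7/EI
  at B: point load 13 at a = 4.58: Pab(L + a)/(6LEI) = 121.3/EI
  at A: UDL 33: wL³/(24EI) = 3574/EI
  at B: UDL 33: wL³/(24EI) = 3574/EI
  θ_A0 = 3726/EI,  θ_B0 = 3696/EI
Flexibility coefficients: a unit moment at one end gives L/(3EI) there and L/(6EI) at the far end, so f₁₁ = f₂₂ = 4.583/EI and f₁₂ = f₂₁ = 2.292/EI.
Compatibility — zero rotation at each built-in end:
  4.583 M_A + 2.292 M_B = 3726
  2.292 M_A + 4.583 M_B = 3696
Solving the pair gives M_A = 546.4 kN·m and M_B = 533.1 kN·m (hogging).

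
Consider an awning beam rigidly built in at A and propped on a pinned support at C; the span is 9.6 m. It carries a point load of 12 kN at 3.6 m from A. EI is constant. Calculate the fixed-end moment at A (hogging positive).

Choose R_C as the redundant. The primary structure is the cantilever fixed at A.
Free-end deflection of the primary structure under the applied loading (downward +):
  point load 12 at a = 3.6: Pa²(3L − a)/(6EI) = 653.2/EI
Tip deflection under a unit load at C: L³/(3EI) = 294.9/EI.
Compatibility at C: δ_0 − R_C·δ_{CC} = 0, so R_C = 653.2/294.9 = 2.215 kN.
Moment equilibrium about A: M_A = Σ(load moments about A) − R_C·L = 43.2 − 2.215×9.6 = 21.94 kN·m.

M_A = 21.94 kN·m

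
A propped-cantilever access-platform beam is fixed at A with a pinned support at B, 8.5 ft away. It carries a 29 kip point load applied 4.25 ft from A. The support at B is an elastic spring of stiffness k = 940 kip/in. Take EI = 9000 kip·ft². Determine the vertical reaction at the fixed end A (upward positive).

R_A = 19.97 kip

Take the reaction at B as the redundant and release it; the primary structure is a cantilever fixed at A.
Primary-structure tip deflection at B by superposition:
  point load 29 at a = 4.25: Pa²(3L − a)/(6EI) = 1855/EI
Tip deflection under a unit load at B: L³/(3EI) = 204.7/EI.
With EI = 9000 kip·ft²: δ_0 = 0.20613 ft and δ_{BB} = 0.022745 ft/kip.
Compatibility — the spring shortens by R_B/k under the reaction it provides: δ_0 − R_B·δ_{BB} = R_B/k. With 1/k = 1/(940×12) ft/kip = 0.000089 ft/kip, R_B = δ_0 / (δ_{BB} + 1/k) = 0.20613 / (0.022745 + 0.000089) = 9.027 kip.
Vertical equilibrium: R_A = ΣP − R_B = 29 − 9.027 = 19.97 kip.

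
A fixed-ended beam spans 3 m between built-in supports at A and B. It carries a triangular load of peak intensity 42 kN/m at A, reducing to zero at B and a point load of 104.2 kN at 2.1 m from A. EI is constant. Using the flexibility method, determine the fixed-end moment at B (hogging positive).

M_B = 58.55 kN·m

Take the two fixed-end moments M_A, M_B as redundants; the released structure is the simple span AB.
Simple-span end rotations at A and B under the given loads:
  at A: triangular load, peak 42: w₀L³/(45EI) = 25.2/EI
  at B: triangular load, peak 42: 7w₀L³/(360EI) = 22.05/EI
  at A: point load 104.2 at a = 2.1: Pab(L + b)/(6LEI) = 42.67/EI
  at B: point load 104.2 at a = 2.1: Pab(L + a)/(6LEI) = 55.8/EI
  θ_A0 = 67.87/EI,  θ_B0 = 77.85/EI
Flexibility coefficients: a unit moment at one end gives L/(3EI) there and L/(6EI) at the far end, so f₁₁ = f₂₂ = 1/EI and f₁₂ = f₂₁ = 0.5/EI.
Compatibility — zero rotation at each built-in end:
  1 M_A + 0.5 M_B = 67.87
  0.5 M_A + 1 M_B = 77.85
Solving the pair gives M_A = 38.59 kN·m and M_B = 58.55 kN·m (hogging).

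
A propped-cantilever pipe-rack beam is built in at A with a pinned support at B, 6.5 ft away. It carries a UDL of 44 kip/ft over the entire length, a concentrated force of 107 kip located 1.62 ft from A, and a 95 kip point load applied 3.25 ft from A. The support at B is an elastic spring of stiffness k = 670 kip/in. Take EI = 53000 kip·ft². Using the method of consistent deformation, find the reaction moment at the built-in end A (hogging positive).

M_A = 525.9 kip·ft

Choose R_B as the redundant. The primary structure is the cantilever fixed at A.
Free-end deflection of the primary structure under the applied loading (downward +):
  UDL 44: wL⁴/(8EI) = 9818/EI
  point load 107 at a = 1.62: Pa²(3L − a)/(6EI) = 836.8/EI
  point load 95 at a = 3.25: Pa²(3L − a)/(6EI) = 2718/EI
  δ_0 = 13372/EI
Tip deflection under a unit load at B: L³/(3EI) = 91.54/EI.
With EI = 53000 kip·ft²: δ_0 = 0.25231 ft and δ_{BB} = 0.001727 ft/kip.
Compatibility — the spring shortens by R_B/k under the reaction it provides: δ_0 − R_B·δ_{BB} = R_B/k. With 1/k = 1/(670×12) ft/kip = 0.000124 ft/kip, R_B = δ_0 / (δ_{BB} + 1/k) = 0.25231 / (0.001727 + 0.000124) = 136.3 kip.
Moment equilibrium about A: M_A = Σ(load moments about A) − R_B·L = 1412 − 136.3×6.5 = 525.9 kip·ft.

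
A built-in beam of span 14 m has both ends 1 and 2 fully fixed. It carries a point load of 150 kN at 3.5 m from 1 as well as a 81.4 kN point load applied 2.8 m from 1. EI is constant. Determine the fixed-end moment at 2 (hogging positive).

M_2 = 134.9 kN·m

Take the two fixed-end moments M_1, M_2 as redundants; the released structure is the simple span 12.
Simple-span end rotations at 1 and 2 under the given loads:
  at 1: point load 150 at a = 3.5: Pab(L + b)/(6LEI) = 1608/EI
  at 2: point load 150 at a = 3.5: Pab(L + a)/(6LEI) = 1148/EI
  at 1: point load 81.4 at a = 2.8: Pab(L + b)/(6LEI) = 765.8/EI
  at 2: point load 81.4 at a = 2.8: Pab(L + a)/(6LEI) = 510.5/EI
  θ_10 = 2374/EI,  θ_20 = 1659/EI
Flexibility coefficients: a unit moment at one end gives L/(3EI) there and L/(6EI) at the far end, so f₁₁ = f₂₂ = 4.667/EI and f₁₂ = f₂₁ = 2.333/EI.
Compatibility — zero rotation at each built-in end:
  4.667 M_1 + 2.333 M_2 = 2374
  2.333 M_1 + 4.667 M_2 = 1659
Solving the pair gives M_1 = 441.2 kN·m and M_2 = 134.9 kN·m (hogging).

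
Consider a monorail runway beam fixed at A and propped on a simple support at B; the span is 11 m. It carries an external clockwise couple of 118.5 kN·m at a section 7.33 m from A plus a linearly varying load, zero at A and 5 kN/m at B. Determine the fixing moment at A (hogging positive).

M_A = -4.172 kN·m

Take the reaction at B as the redundant and release it; the primary structure is a cantilever fixed at A.
Primary-structure tip deflection at B by superposition:
  clockwise couple 118.5 at a = 7.33: M₀a(2L − a)/(2EI) = 6371/EI
  triangular load, peak 5 at the free end: 11w₀L⁴/(120EI) = 6710/EI
  δ_0 = 13082/EI
Flexibility coefficient — unit upward force at B: δ_{BB} = L³/(3EI) = 443.7/EI.
The prop prevents deflection at B: R_B = δ_0/δ_{BB} = 13082/443.7 = 29.49 kN.
Moment equilibrium about A: M_A = Σ(load moments about A) − R_B·L = 320.2 − 29.49×11 = -4.172 kN·m.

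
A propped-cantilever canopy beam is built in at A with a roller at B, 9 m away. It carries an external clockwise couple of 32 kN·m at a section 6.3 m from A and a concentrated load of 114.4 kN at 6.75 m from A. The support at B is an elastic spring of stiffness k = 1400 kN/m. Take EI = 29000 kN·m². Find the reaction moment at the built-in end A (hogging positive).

Remove the prop at B; the released (primary) structure is a cantilever built in at A.
Downward deflection at the released point B due to the loads:
  clockwise couple 32 at a = 6.3: M₀a(2L − a)/(2EI) = 1179/EI
  point load 114.4 at a = 6.75: Pa²(3L − a)/(6EI) = 17592/EI
  δ_0 = 18771/EI
Flexibility coefficient — unit upward force at B: δ_{BB} = L³/(3EI) = 243/EI.
With EI = 29000 kN·m²: δ_0 = 0.64728 m and δ_{BB} = 0.008379 m/kN.
Compatibility — the spring shortens by R_B/k under the reaction it provides: δ_0 − R_B·δ_{BB} = R_B/k. With 1/k = 0.000714 m/kN, R_B = δ_0 / (δ_{BB} + 1/k) = 0.64728 / (0.008379 + 0.000714) = 71.18 kN.
Moment equilibrium about A: M_A = Σ(load moments about A) − R_B·L = 804.2 − 71.18×9 = 163.6 kN·m.

M_A = 163.6 kN·m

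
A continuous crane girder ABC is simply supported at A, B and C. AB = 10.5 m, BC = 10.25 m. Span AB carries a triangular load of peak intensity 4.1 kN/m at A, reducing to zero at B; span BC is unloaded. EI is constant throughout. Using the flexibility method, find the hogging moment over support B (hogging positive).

Insert a hinge at B; M_B is the redundant, and each span becomes simply supported.
Discontinuity in slope at B on the released structure — sum the simple-span end rotations:
  span AB: triangular load, peak 4.1: 7w₀L³/(360EI) = 92.29/EI
  relative rotation θ_0 = (92.29 + 0)/EI = 92.29/EI
A unit hogging moment at B produces rotation L₁/(3EI) + L₂/(3EI) = 6.917/EI.
Slope continuity at B: θ_0 = M_B·6.917/EI, so M_B = 92.29/6.917 = 13.34 kN·m (hogging).

M_B = 13.34 kN·m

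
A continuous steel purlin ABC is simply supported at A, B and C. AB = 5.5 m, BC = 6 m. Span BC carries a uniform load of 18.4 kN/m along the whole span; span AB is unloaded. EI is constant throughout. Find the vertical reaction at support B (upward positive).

Insert a hinge at B; M_B is the redundant, and each span becomes simply supported.
Discontinuity in slope at B on the released structure — sum the simple-span end rotations:
  span BC: UDL 18.4: wL³/(24EI) = 165.6/EI
  relative rotation θ_0 = (0 + 165.6)/EI = 165.6/EI
A unit hogging moment at B produces rotation L₁/(3EI) + L₂/(3EI) = 3.833/EI.
Slope continuity at B: θ_0 = M_B·3.833/EI, so M_B = 165.6/3.833 = 43.2 kN·m (hogging).
Span AB, ΣM about A with M_B applied at B: R_B^{AB}·5.5 = 0 + 43.2, so R_B^{AB} = 7.855 kN and R_A = 0 − 7.855 = -7.855 kN.
Span BC, ΣM about C: R_B^{BC}·6 = 331.2 + 43.2, so R_B^{BC} = 62.4 kN and R_C = 110.4 − 62.4 = 48 kN.
R_B = 7.855 + 62.4 = 70.25 kN.

R_B = 70.25 kN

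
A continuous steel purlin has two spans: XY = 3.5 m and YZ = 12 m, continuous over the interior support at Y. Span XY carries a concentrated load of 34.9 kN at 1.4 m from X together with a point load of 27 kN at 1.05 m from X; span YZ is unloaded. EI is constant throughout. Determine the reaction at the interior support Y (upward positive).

R_Y = 24.85 kN

Release continuity at Y by inserting a hinge; the redundant is the internal moment M_Y. The primary structure is two simply-supported spans XY and YZ.
Discontinuity in slope at Y on the released structure — sum the simple-span end rotations:
  span XY: point load 34.9 at a = 1.4: Pab(L + a)/(6LEI) = 23.94/EI
  span XY: point load 27 at a = 1.05: Pab(L + a)/(6LEI) = 15.05/EI
  relative rotation θ_0 = (38.99 + 0)/EI = 38.99/EI
A unit hogging moment at Y produces rotation L₁/(3EI) + L₂/(3EI) = 5.167/EI.
Slope continuity at Y: θ_0 = M_Y·5.167/EI, so M_Y = 38.99/5.167 = 7.547 kN·m (hogging).
Span XY, ΣM about X with M_Y applied at Y: R_Y^{XY}·3.5 = 77.21 + 7.547, so R_Y^{XY} = 24.22 kN and R_X = 61.9 − 24.22 = 37.68 kN.
Span YZ, ΣM about Z: R_Y^{YZ}·12 = 0 + 7.547, so R_Y^{YZ} = 0.6289 kN and R_Z = 0 − 0.6289 = -0.6289 kN.
R_Y = 24.22 + 0.6289 = 24.85 kN.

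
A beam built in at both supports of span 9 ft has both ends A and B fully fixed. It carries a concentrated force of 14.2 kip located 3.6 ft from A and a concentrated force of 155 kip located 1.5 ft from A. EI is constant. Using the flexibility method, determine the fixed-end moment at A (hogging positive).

M_A = 179.9 kip·ft

Take the two fixed-end moments M_A, M_B as redundants; the released structure is the simple span AB.
Simple-span end rotations at A and B under the given loads:
  at A: point load 14.2 at a = 3.6: Pab(L + b)/(6LEI) = 73.61/EI
  at B: point load 14.2 at a = 3.6: Pab(L + a)/(6LEI) = 64.41/EI
  at A: point load 155 at a = 1.5: Pab(L + b)/(6LEI) = 532.8/EI
  at B: point load 155 at a = 1.5: Pab(L + a)/(6LEI) = 339.1/EI
  θ_A0 = 606.4/EI,  θ_B0 = 403.5/EI
Flexibility coefficients: a unit moment at one end gives L/(3EI) there and L/(6EI) at the far end, so f₁₁ = f₂₂ = 3/EI and f₁₂ = f₂₁ = 1.5/EI.
Compatibility — zero rotation at each built-in end:
  3 M_A + 1.5 M_B = 606.4
  1.5 M_A + 3 M_B = 403.5
Solving the pair gives M_A = 179.9 kip·ft and M_B = 44.56 kip·ft (hogging).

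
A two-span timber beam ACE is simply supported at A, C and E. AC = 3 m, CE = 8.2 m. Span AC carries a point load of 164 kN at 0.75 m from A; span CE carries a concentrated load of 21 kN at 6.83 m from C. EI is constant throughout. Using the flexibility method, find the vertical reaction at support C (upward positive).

Take M_C as the redundant. Released structure: two simple spans AC and CE with a hinge at C.
Discontinuity in slope at C on the released structure — sum the simple-span end rotations:
  span AC: point load 164 at a = 0.75: Pab(L + a)/(6LEI) = 57.66/EI
  span CE: point load 21 at a = 6.83: Pab(L + b)/(6LEI) = 38.22/EI
  relative rotation θ_0 = (57.66 + 38.22)/EI = 95.88/EI
A unit hogging moment at C produces rotation L₁/(3EI) + L₂/(3EI) = 3.733/EI.
Compatibility: M_C·(L₁+L₂)/(3EI) = θ_0, giving M_C = 25.68 kN·m (hogging).
Span AC, ΣM about A with M_C applied at C: R_C^{AC}·3 = 123 + 25.68, so R_C^{AC} = 49.56 kN and R_A = 164 − 49.56 = 114.4 kN.
Span CE, ΣM about E: R_C^{CE}·8.2 = 28.77 + 25.68, so R_C^{CE} = 6.64 kN and R_E = 21 − 6.64 = 14.36 kN.
R_C = 49.56 + 6.64 = 56.2 kN.

R_C = 56.2 kN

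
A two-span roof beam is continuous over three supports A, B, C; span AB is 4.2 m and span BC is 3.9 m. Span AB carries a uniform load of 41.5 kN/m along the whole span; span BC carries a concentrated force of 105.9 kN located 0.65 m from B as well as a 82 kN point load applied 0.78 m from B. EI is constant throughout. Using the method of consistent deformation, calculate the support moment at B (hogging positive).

M_B = 94.94 kN·m

Insert a hinge at B; M_B is the redundant, and each span becomes simply supported.
Rotations at B on the released spans (each span's end-slope, ×1/EI):
  span AB: UDL 41.5: wL³/(24EI) = 128.1/EI
  span BC: point load 105.9 at a = 0.65: Pab(L + b)/(6LEI) = 68.36/EI
  span BC: point load 82 at a = 0.78: Pab(L + b)/(6LEI) = 59.87/EI
  relative rotation θ_0 = (128.1 + 128.2)/EI = 256.3/EI
A unit hogging moment at B produces rotation L₁/(3EI) + L₂/(3EI) = 2.7/EI.
Slope continuity at B: θ_0 = M_B·2.7/EI, so M_B = 256.3/2.7 = 94.94 kN·m (hogging).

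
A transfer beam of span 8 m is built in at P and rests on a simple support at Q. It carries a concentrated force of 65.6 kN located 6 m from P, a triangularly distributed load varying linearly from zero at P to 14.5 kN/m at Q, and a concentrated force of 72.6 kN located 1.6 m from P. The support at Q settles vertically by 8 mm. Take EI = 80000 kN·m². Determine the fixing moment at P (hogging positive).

M_P = 229.3 kN·m

Choose R_Q as the redundant. The primary structure is the cantilever fixed at P.
Downward deflection at the released point Q due to the loads:
  point load 65.6 at a = 6: Pa²(3L − a)/(6EI) = 7085/EI
  triangular load, peak 14.5 at the free end: 11w₀L⁴/(120EI) = 5444/EI
  point load 72.6 at a = 1.6: Pa²(3L − a)/(6EI) = 693.9/EI
  δ_0 = 13223/EI
Tip deflection under a unit load at Q: L³/(3EI) = 170.7/EI.
With EI = 80000 kN·m²: δ_0 = 0.16529 m and δ_{QQ} = 0.002133 m/kN.
Compatibility — the beam at Q must follow the support down by 0.008 m: δ_0 − R_Q·δ_{QQ} = 0.008, so R_Q = (0.16529 − 0.008)/0.002133 = 73.73 kN.
Moment equilibrium about P: M_P = Σ(load moments about P) − R_Q·L = 819.1 − 73.73×8 = 229.3 kN·m.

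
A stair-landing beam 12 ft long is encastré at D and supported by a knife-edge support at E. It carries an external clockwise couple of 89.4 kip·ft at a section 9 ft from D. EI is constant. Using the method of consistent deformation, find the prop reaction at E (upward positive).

Remove the prop at E; the released (primary) structure is a cantilever built in at D.
Downward deflection at the released point E due to the loads:
  clockwise couple 89.4 at a = 9: M₀a(2L − a)/(2EI) = 6034/EI
Flexibility coefficient — unit upward force at E: δ_{EE} = L³/(3EI) = 576/EI.
Compatibility at E: δ_0 − R_E·δ_{EE} = 0, so R_E = 6034/576 = 10.48 kip.

R_E = 10.48 kip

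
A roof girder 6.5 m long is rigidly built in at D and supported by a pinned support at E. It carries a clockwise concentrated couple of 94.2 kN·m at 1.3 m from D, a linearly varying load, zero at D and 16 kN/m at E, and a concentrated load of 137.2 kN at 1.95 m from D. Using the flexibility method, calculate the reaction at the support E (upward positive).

R_E = 53.1 kN

Remove the prop at E; the released (primary) structure is a cantilever built in at D.
Primary-structure tip deflection at E by superposition:
  clockwise couple 94.2 at a = 1.3: M₀a(2L − a)/(2EI) = 716.4/EI
  triangular load, peak 16 at the free end: 11w₀L⁴/(120EI) = 2618/EI
  point load 137.2 at a = 1.95: Pa²(3L − a)/(6EI) = 1526/EI
  δ_0 = 4860/EI
Flexibility coefficient — unit upward force at E: δ_{EE} = L³/(3EI) = 91.54/EI.
The prop prevents deflection at E: R_E = δ_0/δ_{EE} = 4860/91.54 = 53.1 kN.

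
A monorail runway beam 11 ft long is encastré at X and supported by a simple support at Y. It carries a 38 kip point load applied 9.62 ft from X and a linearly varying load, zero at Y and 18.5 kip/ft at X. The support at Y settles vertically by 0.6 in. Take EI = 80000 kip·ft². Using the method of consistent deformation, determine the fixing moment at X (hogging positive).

M_X = 274.2 kip·ft

Remove the prop at Y; the released (primary) structure is a cantilever built in at X.
Free-end deflection of the primary structure under the applied loading (downward +):
  point load 38 at a = 9.62: Pa²(3L − a)/(6EI) = 13703/EI
  triangular load, peak 18.5 at the fixed end: w₀L⁴/(30EI) = 9029/EI
  δ_0 = 22732/EI
Tip deflection under a unit load at Y: L³/(3EI) = 443.7/EI.
With EI = 80000 kip·ft²: δ_0 = 0.28415 ft and δ_{YY} = 0.005546 ft/kip.
Compatibility — the beam at Y must follow the support down by 0.05 ft: δ_0 − R_Y·δ_{YY} = 0.05, so R_Y = (0.28415 − 0.05)/0.005546 = 42.22 kip.
Moment equilibrium about X: M_X = Σ(load moments about X) − R_Y·L = 738.6 − 42.22×11 = 274.2 kip·ft.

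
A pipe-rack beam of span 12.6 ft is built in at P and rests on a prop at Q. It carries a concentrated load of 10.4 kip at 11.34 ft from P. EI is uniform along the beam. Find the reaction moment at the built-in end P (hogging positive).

Remove the prop at Q; the released (primary) structure is a cantilever built in at P.
Downward deflection at the released point Q due to the loads:
  point load 10.4 at a = 11.34: Pa²(3L − a)/(6EI) = 5898/EI
Tip deflection under a unit load at Q: L³/(3EI) = 666.8/EI.
Compatibility at Q: δ_0 − R_Q·δ_{QQ} = 0, so R_Q = 5898/666.8 = 8.845 kip.
Moment equilibrium about P: M_P = Σ(load moments about P) − R_Q·L = 117.9 − 8.845×12.6 = 6.486 kip·ft.

M_P = 6.486 kip·ft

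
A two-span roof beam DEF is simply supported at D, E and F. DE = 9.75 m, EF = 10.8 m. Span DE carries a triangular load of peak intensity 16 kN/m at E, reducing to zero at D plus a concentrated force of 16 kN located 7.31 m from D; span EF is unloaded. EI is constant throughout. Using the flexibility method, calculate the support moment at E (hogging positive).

M_E = 60.26 kN·m

Release continuity at E by inserting a hinge; the redundant is the internal moment M_E. The primary structure is two simply-supported spans DE and EF.
End slopes at the hinge E, treating each span as simply supported:
  span DE: triangular load, peak 16: w₀L³/(45EI) = 329.6/EI
  span DE: point load 16 at a = 7.31: Pab(L + a)/(6LEI) = 83.22/EI
  relative rotation θ_0 = (412.8 + 0)/EI = 412.8/EI
A unit hogging moment at E produces rotation L₁/(3EI) + L₂/(3EI) = 6.85/EI.
Compatibility: M_E·(L₁+L₂)/(3EI) = θ_0, giving M_E = 60.26 kN·m (hogging).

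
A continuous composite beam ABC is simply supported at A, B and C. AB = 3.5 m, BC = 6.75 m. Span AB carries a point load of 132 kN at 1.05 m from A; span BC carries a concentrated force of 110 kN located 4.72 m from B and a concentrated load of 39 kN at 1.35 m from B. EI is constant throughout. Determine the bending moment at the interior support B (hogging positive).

Insert a hinge at B; M_B is the redundant, and each span becomes simply supported.
End slopes at the hinge B, treating each span as simply supported:
  span AB: point load 132 at a = 1.05: Pab(L + a)/(6LEI) = 73.57/EI
  span BC: point load 110 at a = 4.72: Pab(L + b)/(6LEI) = 228.5/EI
  span BC: point load 39 at a = 1.35: Pab(L + b)/(6LEI) = 85.29/EI
  relative rotation θ_0 = (73.57 + 313.8)/EI = 387.4/EI
A unit hogging moment at B produces rotation L₁/(3EI) + L₂/(3EI) = 3.417/EI.
Slope continuity at B: θ_0 = M_B·3.417/EI, so M_B = 387.4/3.417 = 113.4 kN·m (hogging).

M_B = 113.4 kN·m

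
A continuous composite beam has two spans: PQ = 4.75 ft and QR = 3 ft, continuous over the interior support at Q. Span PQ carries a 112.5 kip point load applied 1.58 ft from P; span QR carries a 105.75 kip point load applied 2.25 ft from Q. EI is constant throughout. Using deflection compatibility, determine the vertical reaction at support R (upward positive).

Take M_Q as the redundant. Released structure: two simple spans PQ and QR with a hinge at Q.
Rotations at Q on the released spans (each span's end-slope, ×1/EI):
  span PQ: point load 112.5 at a = 1.58: Pab(L + a)/(6LEI) = 125.1/EI
  span QR: point load 105.75 at a = 2.25: Pab(L + b)/(6LEI) = 37.18/EI
  relative rotation θ_0 = (125.1 + 37.18)/EI = 162.3/EI
A unit hogging moment at Q produces rotation L₁/(3EI) + L₂/(3EI) = 2.583/EI.
Compatibility: M_Q·(L₁+L₂)/(3EI) = θ_0, giving M_Q = 62.84 kip·ft (hogging).
Span QR, ΣM about R: R_Q^{QR}·3 = 79.31 + 62.84, so R_Q^{QR} = 47.38 kip and R_R = 105.8 − 47.38 = 58.37 kip.

R_R = 58.37 kip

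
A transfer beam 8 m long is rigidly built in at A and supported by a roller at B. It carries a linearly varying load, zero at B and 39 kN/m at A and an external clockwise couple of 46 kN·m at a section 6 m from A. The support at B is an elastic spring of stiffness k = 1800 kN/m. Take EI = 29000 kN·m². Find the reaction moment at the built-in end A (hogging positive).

Release the roller at B. Primary structure: cantilever fixed at A.
Free-end deflection of the primary structure under the applied loading (downward +):
  triangular load, peak 39 at the fixed end: w₀L⁴/(30EI) = 5325/EI
  clockwise couple 46 at a = 6: M₀a(2L − a)/(2EI) = 1380/EI
  δ_0 = 6705/EI
Tip deflection under a unit load at B: L³/(3EI) = 170.7/EI.
With EI = 29000 kN·m²: δ_0 = 0.2312 m and δ_{BB} = 0.005885 m/kN.
Compatibility — the spring shortens by R_B/k under the reaction it provides: δ_0 − R_B·δ_{BB} = R_B/k. With 1/k = 0.000556 m/kN, R_B = δ_0 / (δ_{BB} + 1/k) = 0.2312 / (0.005885 + 0.000556) = 35.9 kN.
Moment equilibrium about A: M_A = Σ(load moments about A) − R_B·L = 462 − 35.9×8 = 174.8 kN·m.

M_A = 174.8 kN·m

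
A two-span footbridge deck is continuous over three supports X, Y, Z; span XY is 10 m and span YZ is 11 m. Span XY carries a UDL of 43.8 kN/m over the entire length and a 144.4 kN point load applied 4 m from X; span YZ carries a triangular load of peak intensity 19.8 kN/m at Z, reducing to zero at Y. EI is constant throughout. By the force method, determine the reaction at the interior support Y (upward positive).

R_Y = 398.9 kN

Release continuity at Y by inserting a hinge; the redundant is the internal moment M_Y. The primary structure is two simply-supported spans XY and YZ.
End slopes at the hinge Y, treating each span as simply supported:
  span XY: UDL 43.8: wL³/(24EI) = 1825/EI
  span XY: point load 144.4 at a = 4: Pab(L + a)/(6LEI) = 808.6/EI
  span YZ: triangular load, peak 19.8: 7w₀L³/(360EI) = 512.4/EI
  relative rotation θ_0 = (2634 + 512.4)/EI = 3146/EI
A unit hogging moment at Y produces rotation L₁/(3EI) + L₂/(3EI) = 7/EI.
Slope continuity at Y: θ_0 = M_Y·7/EI, so M_Y = 3146/7 = 449.4 kN·m (hogging).
Span XY, ΣM about X with M_Y applied at Y: R_Y^{XY}·10 = 2768 + 449.4, so R_Y^{XY} = 321.7 kN and R_X = 582.4 − 321.7 = 260.7 kN.
Span YZ, ΣM about Z: R_Y^{YZ}·11 = 399.3 + 449.4, so R_Y^{YZ} = 77.16 kN and R_Z = 108.9 − 77.16 = 31.74 kN.
R_Y = 321.7 + 77.16 = 398.9 kN.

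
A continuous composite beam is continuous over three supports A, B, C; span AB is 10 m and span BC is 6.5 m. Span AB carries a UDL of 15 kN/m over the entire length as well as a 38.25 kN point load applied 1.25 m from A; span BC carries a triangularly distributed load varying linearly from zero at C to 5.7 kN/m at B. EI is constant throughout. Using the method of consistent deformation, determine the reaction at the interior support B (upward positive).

Release continuity at B by inserting a hinge; the redundant is the internal moment M_B. The primary structure is two simply-supported spans AB and BC.
Discontinuity in slope at B on the released structure — sum the simple-span end rotations:
  span AB: UDL 15: wL³/(24EI) = 625/EI
  span AB: point load 38.25 at a = 1.25: Pab(L + a)/(6LEI) = 78.44/EI
  span BC: triangular load, peak 5.7: w₀L³/(45EI) = 34.79/EI
  relative rotation θ_0 = (703.4 + 34.79)/EI = 738.2/EI
A unit hogging moment at B produces rotation L₁/(3EI) + L₂/(3EI) = 5.5/EI.
Compatibility: M_B·(L₁+L₂)/(3EI) = θ_0, giving M_B = 134.2 kN·m (hogging).
Span AB, ΣM about A with M_B applied at B: R_B^{AB}·10 = 797.8 + 134.2, so R_B^{AB} = 93.2 kN and R_A = 188.2 − 93.2 = 95.05 kN.
Span BC, ΣM about C: R_B^{BC}·6.5 = 80.28 + 134.2, so R_B^{BC} = 33 kN and R_C = 18.52 − 33 = -14.47 kN.
R_B = 93.2 + 33 = 126.2 kN.

R_B = 126.2 kN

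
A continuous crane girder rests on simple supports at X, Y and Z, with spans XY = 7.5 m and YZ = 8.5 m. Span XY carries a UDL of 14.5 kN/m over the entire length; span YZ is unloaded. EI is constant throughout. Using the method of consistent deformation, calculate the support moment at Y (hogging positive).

M_Y = 47.79 kN·m

Insert a hinge at Y; M_Y is the redundant, and each span becomes simply supported.
End slopes at the hinge Y, treating each span as simply supported:
  span XY: UDL 14.5: wL³/(24EI) = 254.9/EI
  relative rotation θ_0 = (254.9 + 0)/EI = 254.9/EI
A unit hogging moment at Y produces rotation L₁/(3EI) + L₂/(3EI) = 5.333/EI.
Slope continuity at Y: θ_0 = M_Y·5.333/EI, so M_Y = 254.9/5.333 = 47.79 kN·m (hogging).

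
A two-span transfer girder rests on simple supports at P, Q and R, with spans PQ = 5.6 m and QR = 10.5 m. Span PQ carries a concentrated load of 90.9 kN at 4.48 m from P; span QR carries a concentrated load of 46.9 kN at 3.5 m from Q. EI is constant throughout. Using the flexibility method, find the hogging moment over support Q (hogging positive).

Release continuity at Q by inserting a hinge; the redundant is the internal moment M_Q. The primary structure is two simply-supported spans PQ and QR.
Rotations at Q on the released spans (each span's end-slope, ×1/EI):
  span PQ: point load 90.9 at a = 4.48: Pab(L + a)/(6LEI) = 136.8/EI
  span QR: point load 46.9 at a = 3.5: Pab(L + b)/(6LEI) = 319.2/EI
  relative rotation θ_0 = (136.8 + 319.2)/EI = 456/EI
A unit hogging moment at Q produces rotation L₁/(3EI) + L₂/(3EI) = 5.367/EI.
Compatibility: M_Q·(L₁+L₂)/(3EI) = θ_0, giving M_Q = 84.97 kN·m (hogging).

M_Q = 84.97 kN·m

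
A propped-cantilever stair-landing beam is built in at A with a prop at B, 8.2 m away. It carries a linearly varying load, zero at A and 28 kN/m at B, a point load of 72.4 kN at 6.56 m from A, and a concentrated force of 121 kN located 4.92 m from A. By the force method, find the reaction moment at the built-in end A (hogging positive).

M_A = 333.5 kN·m

Release the roller at B. Primary structure: cantilever fixed at A.
Primary-structure tip deflection at B by superposition:
  triangular load, peak 28 at the free end: 11w₀L⁴/(120EI) = 11604/EI
  point load 72.4 at a = 6.56: Pa²(3L − a)/(6EI) = 9368/EI
  point load 121 at a = 4.92: Pa²(3L − a)/(6EI) = 9607/EI
  δ_0 = 30579/EI
Flexibility coefficient — unit upward force at B: δ_{BB} = L³/(3EI) = 183.8/EI.
The prop prevents deflection at B: R_B = δ_0/δ_{BB} = 30579/183.8 = 166.4 kN.
Moment equilibrium about A: M_A = Σ(load moments about A) − R_B·L = 1698 − 166.4×8.2 = 333.5 kN·m.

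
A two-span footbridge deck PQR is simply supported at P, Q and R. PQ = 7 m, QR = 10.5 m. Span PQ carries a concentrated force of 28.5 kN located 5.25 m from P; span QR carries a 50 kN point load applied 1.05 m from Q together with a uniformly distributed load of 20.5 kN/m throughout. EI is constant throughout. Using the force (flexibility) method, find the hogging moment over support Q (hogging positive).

M_Q = 209.5 kN·m

Release continuity at Q by inserting a hinge; the redundant is the internal moment M_Q. The primary structure is two simply-supported spans PQ and QR.
Discontinuity in slope at Q on the released structure — sum the simple-span end rotations:
  span PQ: point load 28.5 at a = 5.25: Pab(L + a)/(6LEI) = 76.37/EI
  span QR: point load 50 at a = 1.05: Pab(L + b)/(6LEI) = 157.1/EI
  span QR: UDL 20.5: wL³/(24EI) = 988.8/EI
  relative rotation θ_0 = (76.37 + 1146)/EI = 1222/EI
A unit hogging moment at Q produces rotation L₁/(3EI) + L₂/(3EI) = 5.833/EI.
Slope continuity at Q: θ_0 = M_Q·5.833/EI, so M_Q = 1222/5.833 = 209.5 kN·m (hogging).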